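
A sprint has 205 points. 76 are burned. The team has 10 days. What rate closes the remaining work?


Formula: Required rate = Remaining points / Days left
Remaining = 205 - 76 = 129 points
Required rate = 129 / 10 = 12.9 points/day

12.9 points/day


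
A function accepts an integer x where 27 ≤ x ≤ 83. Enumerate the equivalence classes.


Valid range: [27, 83]
Class 1: x < 27 — invalid
Class 2: 27 ≤ x ≤ 83 — valid
Class 3: x > 83 — invalid
Total equivalence classes: 3

3 equivalence classes


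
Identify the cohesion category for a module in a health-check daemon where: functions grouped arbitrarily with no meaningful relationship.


Reasoning: Worst: random grouping
Type: Coincidental cohesion

Coincidental cohesion


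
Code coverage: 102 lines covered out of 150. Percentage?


Coverage = covered / total * 100
Coverage = 102 / 150 * 100
Coverage = 68.0%

68.0%


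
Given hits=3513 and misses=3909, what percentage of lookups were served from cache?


Formula: hit rate = hits / (hits + misses) * 100
hit rate = 3513 / (3513 + 3909) * 100
hit rate = 3513 / 7422 * 100
hit rate = 47.33%

47.33%


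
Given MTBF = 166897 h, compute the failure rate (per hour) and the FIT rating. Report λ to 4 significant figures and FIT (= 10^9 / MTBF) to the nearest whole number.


Formula: λ = 1 / MTBF; FIT = λ × 1e9 = 1e9 / MTBF
λ = 1 / 166897 ≈ 5.992e-06 failures/hour
FIT = 1e9 / 166897 ≈ 5992 failures per 1e9 hours (nearest whole number)

λ = 5.992e-06 /h, FIT = 5992


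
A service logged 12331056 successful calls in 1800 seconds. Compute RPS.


Formula: throughput = requests / seconds
throughput = 12331056 / 1800
throughput = 6850.59 requests/second

6850.59 requests/second


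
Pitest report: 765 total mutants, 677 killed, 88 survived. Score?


Mutation score = killed / total * 100
Mutation score = 677 / 765 * 100
Mutation score = 88.5%

88.5%


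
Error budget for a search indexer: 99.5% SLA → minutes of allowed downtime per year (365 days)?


Formula: allowed downtime = period * (100 - SLA) / 100
Period (year (365 days)) = 525600 minutes
Unavailability fraction = (100 - 99.5) / 100
Allowed downtime = 525600 * (100 - 99.5) / 100
Allowed downtime = 2628.0 minutes

2628.0 minutes


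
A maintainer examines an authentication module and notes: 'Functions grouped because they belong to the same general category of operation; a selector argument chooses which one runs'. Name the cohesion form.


Reasoning: Grouped by category of activity, not by data or sequence
Type: Logical cohesion

Logical cohesion


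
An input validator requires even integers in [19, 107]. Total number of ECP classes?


Constraint: even integers in [19, 107]
Class 1: x < 19 — out-of-range invalid
Class 2: x in [19,107] but odd — wrong type invalid
Class 3: x in [19,107] and even — valid
Class 4: x > 107 — out-of-range invalid
Total equivalence classes: 4

4 equivalence classes


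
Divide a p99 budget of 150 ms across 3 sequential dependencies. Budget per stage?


Formula: per_stage = total_budget / stages
per_stage = 150 / 3
per_stage = 50.0 ms

50.0 ms


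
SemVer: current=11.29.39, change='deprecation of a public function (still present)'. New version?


Current: 11.29.39
Change category: 'deprecation of a public function (still present)' → minor bump
SemVer rule: minor bump → increment MINOR, reset PATCH to 0 (MAJOR unchanged)
New: 11.30.0

11.30.0


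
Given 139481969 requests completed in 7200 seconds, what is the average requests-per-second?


Formula: throughput = requests / seconds
throughput = 139481969 / 7200
throughput = 19372.5 requests/second

19372.5 requests/second


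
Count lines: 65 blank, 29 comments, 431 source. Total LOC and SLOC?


Total LOC = blank + comment + code
Total LOC = 65 + 29 + 431 = 525
SLOC (source only) = code = 431

Total LOC: 525, SLOC: 431


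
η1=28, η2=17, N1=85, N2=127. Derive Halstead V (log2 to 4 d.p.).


Formula: V = N * log2(η), where N = N1 + N2 and η = η1 + η2
η = 28 + 17 = 45
N = 85 + 127 = 212
log2(45) ≈ 5.4919
V = 212 * 5.4919 = 1164.28

1164.28


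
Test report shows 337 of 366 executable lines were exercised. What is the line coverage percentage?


Coverage = covered / total * 100
Coverage = 337 / 366 * 100
Coverage = 92.08%

92.08%


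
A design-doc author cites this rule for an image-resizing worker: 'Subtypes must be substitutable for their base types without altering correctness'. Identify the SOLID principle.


This describes the Liskov Substitution Principle (LSP)

Liskov Substitution Principle (LSP)


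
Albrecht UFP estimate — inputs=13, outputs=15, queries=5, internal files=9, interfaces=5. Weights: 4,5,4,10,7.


UFP = EI*4 + EO*5 + EQ*4 + ILF*10 + EIF*7
UFP = 13*4 + 15*5 + 5*4 + 9*10 + 5*7
UFP = 52 + 75 + 20 + 90 + 35
UFP = 272

272


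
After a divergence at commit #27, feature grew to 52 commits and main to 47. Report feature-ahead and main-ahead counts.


Common ancestor: commit #27
feature commits after divergence: 52 - 27 = 25
main commits after divergence: 47 - 27 = 20
feature is 25 commits ahead of main
main is 20 commits ahead of feature

feature ahead: 25, main ahead: 20


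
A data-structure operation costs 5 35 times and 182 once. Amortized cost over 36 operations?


Formula: Amortized cost = Total cost / Operations
Total cost = (35 * 5) + (1 * 182)
Total cost = 175 + 182 = 357
Amortized = 357 / 36 = 9.9167

9.9167


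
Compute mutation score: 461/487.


Mutation score = killed / total * 100
Mutation score = 461 / 487 * 100
Mutation score = 94.66%

94.66%


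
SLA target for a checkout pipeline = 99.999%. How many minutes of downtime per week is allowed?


Formula: allowed downtime = period * (100 - SLA) / 100
Period (week) = 10080 minutes
Unavailability fraction = (100 - 99.999) / 100
Allowed downtime = 10080 * (100 - 99.999) / 100
Allowed downtime = 0.1008 minutes

0.1008 minutes


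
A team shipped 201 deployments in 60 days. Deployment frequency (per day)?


Formula: deployments per day = releases / days
= 201 / 60
= 3.35 deploys/day
(equivalently, 23.45 deploys/week)

3.35 deploys/day


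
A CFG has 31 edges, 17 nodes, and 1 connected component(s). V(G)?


Formula: V(G) = E - N + 2P
V(G) = 31 - 17 + 2*1
V(G) = 14 + 2
V(G) = 16

16


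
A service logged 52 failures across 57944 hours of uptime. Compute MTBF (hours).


Formula: MTBF = Total operating time / Number of failures
MTBF = 57944 / 52
MTBF = 1114.31 hours

1114.31 hours


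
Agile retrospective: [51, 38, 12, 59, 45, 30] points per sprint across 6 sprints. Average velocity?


Formula: Avg velocity = Total points / Number of sprints
Points: [51, 38, 12, 59, 45, 30]
Sum = 51 + 38 + 12 + 59 + 45 + 30 = 235
Avg velocity = 235 / 6 = 39.17 points/sprint

39.17 points/sprint


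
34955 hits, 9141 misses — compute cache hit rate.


Formula: hit rate = hits / (hits + misses) * 100
hit rate = 34955 / (34955 + 9141) * 100
hit rate = 34955 / 44096 * 100
hit rate = 79.27%

79.27%


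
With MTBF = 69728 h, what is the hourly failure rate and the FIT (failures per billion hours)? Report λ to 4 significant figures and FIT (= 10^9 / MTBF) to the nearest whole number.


Formula: λ = 1 / MTBF; FIT = λ × 1e9 = 1e9 / MTBF
λ = 1 / 69728 ≈ 1.434e-05 failures/hour
FIT = 1e9 / 69728 ≈ 14341 failures per 1e9 hours (nearest whole number)

λ = 1.434e-05 /h, FIT = 14341


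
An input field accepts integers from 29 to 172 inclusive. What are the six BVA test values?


Range: [29, 172]
Boundaries: just below min, min, min+1, max-1, max, just above max
Values: [28, 29, 30, 171, 172, 173]

[28, 29, 30, 171, 172, 173]


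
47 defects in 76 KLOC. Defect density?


Defect density = defects / KLOC
Defect density = 47 / 76
Defect density = 0.618 defects/KLOC

0.618 defects/KLOC


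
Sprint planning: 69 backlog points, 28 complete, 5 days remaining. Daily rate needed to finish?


Formula: Required rate = Remaining points / Days left
Remaining = 69 - 28 = 41 points
Required rate = 41 / 5 = 8.2 points/day

8.2 points/day


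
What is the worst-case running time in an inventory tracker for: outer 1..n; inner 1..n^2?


Reasoning: n times n^2
Complexity: O(n^3)

O(n^3)


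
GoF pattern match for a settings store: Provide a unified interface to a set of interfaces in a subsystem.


This matches the Facade pattern

Facade


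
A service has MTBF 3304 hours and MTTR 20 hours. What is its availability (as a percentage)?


Availability = MTBF / (MTBF + MTTR)
Availability = 3304 / (3304 + 20)
Availability = 3304 / 3324
Availability = 99.3983%

99.3983%


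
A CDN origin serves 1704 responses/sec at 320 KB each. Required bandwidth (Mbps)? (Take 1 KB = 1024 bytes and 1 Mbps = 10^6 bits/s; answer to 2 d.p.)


Formula: Mbps = payload_bytes * RPS * 8 / 1e6
Payload per request = 320 KB = 320 * 1024 = 327680 bytes
Total bytes/sec = 327680 * 1704 = 558366720
Total bits/sec = 558366720 * 8 = 4466933760
Mbps = 4466933760 / 1e6 = 4466.93

4466.93 Mbps


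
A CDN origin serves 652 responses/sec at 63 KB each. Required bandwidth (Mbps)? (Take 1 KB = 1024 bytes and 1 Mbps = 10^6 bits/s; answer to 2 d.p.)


Formula: Mbps = payload_bytes * RPS * 8 / 1e6
Payload per request = 63 KB = 63 * 1024 = 64512 bytes
Total bytes/sec = 64512 * 652 = 42061824
Total bits/sec = 42061824 * 8 = 336494592
Mbps = 336494592 / 1e6 = 336.49

336.49 Mbps


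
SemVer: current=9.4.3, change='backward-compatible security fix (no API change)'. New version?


Current: 9.4.3
Change category: 'backward-compatible security fix (no API change)' → patch bump
SemVer rule: patch bump → increment PATCH (MAJOR and MINOR unchanged)
New: 9.4.4

9.4.4


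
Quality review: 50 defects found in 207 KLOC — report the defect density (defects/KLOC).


Defect density = defects / KLOC
Defect density = 50 / 207
Defect density = 0.242 defects/KLOC

0.242 defects/KLOC


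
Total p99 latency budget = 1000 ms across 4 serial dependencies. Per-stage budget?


Formula: per_stage = total_budget / stages
per_stage = 1000 / 4
per_stage = 250.0 ms

250.0 ms


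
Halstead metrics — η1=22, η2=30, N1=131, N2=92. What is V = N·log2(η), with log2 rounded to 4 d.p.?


Formula: V = N * log2(η), where N = N1 + N2 and η = η1 + η2
η = 22 + 30 = 52
N = 131 + 92 = 223
log2(52) ≈ 5.7004
V = 223 * 5.7004 = 1271.19

1271.19


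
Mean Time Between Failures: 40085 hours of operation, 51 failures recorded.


Formula: MTBF = Total operating time / Number of failures
MTBF = 40085 / 51
MTBF = 785.98 hours

785.98 hours


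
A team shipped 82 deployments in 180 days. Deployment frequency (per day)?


Formula: deployments per day = releases / days
= 82 / 180
= 0.456 deploys/day
(equivalently, 3.19 deploys/week)

0.456 deploys/day


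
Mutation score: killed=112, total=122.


Mutation score = killed / total * 100
Mutation score = 112 / 122 * 100
Mutation score = 91.8%

91.8%


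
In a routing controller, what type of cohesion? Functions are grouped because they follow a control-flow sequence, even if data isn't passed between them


Reasoning: Grouped by order of execution within a routine, not by data flow
Type: Procedural cohesion

Procedural cohesion


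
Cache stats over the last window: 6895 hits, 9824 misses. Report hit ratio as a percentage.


Formula: hit rate = hits / (hits + misses) * 100
hit rate = 6895 / (6895 + 9824) * 100
hit rate = 6895 / 16719 * 100
hit rate = 41.24%

41.24%


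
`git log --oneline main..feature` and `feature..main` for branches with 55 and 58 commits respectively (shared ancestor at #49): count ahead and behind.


Common ancestor: commit #49
feature commits after divergence: 55 - 49 = 6
main commits after divergence: 58 - 49 = 9
feature is 6 commits ahead of main
main is 9 commits ahead of feature

feature ahead: 6, main ahead: 9


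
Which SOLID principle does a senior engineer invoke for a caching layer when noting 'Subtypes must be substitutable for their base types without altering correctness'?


This describes the Liskov Substitution Principle (LSP)

Liskov Substitution Principle (LSP)


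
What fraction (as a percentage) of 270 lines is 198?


Coverage = covered / total * 100
Coverage = 198 / 270 * 100
Coverage = 73.33%

73.33%


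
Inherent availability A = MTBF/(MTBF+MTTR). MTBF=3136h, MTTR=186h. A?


Availability = MTBF / (MTBF + MTTR)
Availability = 3136 / (3136 + 186)
Availability = 3136 / 3322
Availability = 94.401%

94.401%


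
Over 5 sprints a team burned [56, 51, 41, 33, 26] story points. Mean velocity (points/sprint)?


Formula: Avg velocity = Total points / Number of sprints
Points: [56, 51, 41, 33, 26]
Sum = 56 + 51 + 41 + 33 + 26 = 207
Avg velocity = 207 / 5 = 41.4 points/sprint

41.4 points/sprint


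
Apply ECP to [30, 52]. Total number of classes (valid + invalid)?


Valid range: [30, 52]
Class 1: x < 30 — invalid
Class 2: 30 ≤ x ≤ 52 — valid
Class 3: x > 52 — invalid
Total equivalence classes: 3

3 equivalence classes


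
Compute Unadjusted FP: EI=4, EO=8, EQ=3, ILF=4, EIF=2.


UFP = EI*4 + EO*5 + EQ*4 + ILF*10 + EIF*7
UFP = 4*4 + 8*5 + 3*4 + 4*10 + 2*7
UFP = 16 + 40 + 12 + 40 + 14
UFP = 122

122


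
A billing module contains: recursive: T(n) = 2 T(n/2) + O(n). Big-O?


Reasoning: master theorem case 2 (merge-sort recurrence)
Complexity: O(n log n)

O(n log n)


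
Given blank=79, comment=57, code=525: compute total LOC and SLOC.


Total LOC = blank + comment + code
Total LOC = 79 + 57 + 525 = 661
SLOC (source only) = code = 525

Total LOC: 661, SLOC: 525


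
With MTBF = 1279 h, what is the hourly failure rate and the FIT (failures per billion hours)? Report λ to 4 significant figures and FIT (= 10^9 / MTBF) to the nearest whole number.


Formula: λ = 1 / MTBF; FIT = λ × 1e9 = 1e9 / MTBF
λ = 1 / 1279 ≈ 7.819e-04 failures/hour
FIT = 1e9 / 1279 ≈ 781861 failures per 1e9 hours (nearest whole number)

λ = 7.819e-04 /h, FIT = 781861


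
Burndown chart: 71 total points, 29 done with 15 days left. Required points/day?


Formula: Required rate = Remaining points / Days left
Remaining = 71 - 29 = 42 points
Required rate = 42 / 15 = 2.8 points/day

2.8 points/day


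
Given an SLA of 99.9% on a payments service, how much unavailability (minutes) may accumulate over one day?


Formula: allowed downtime = period * (100 - SLA) / 100
Period (day) = 1440 minutes
Unavailability fraction = (100 - 99.9) / 100
Allowed downtime = 1440 * (100 - 99.9) / 100
Allowed downtime = 1.44 minutes

1.44 minutes


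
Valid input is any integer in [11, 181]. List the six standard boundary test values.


Range: [11, 181]
Boundaries: just below min, min, min+1, max-1, max, just above max
Values: [10, 11, 12, 180, 181, 182]

[10, 11, 12, 180, 181, 182]


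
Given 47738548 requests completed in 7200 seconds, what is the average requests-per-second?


Formula: throughput = requests / seconds
throughput = 47738548 / 7200
throughput = 6630.35 requests/second

6630.35 requests/second


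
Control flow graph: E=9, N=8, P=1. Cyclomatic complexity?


Formula: V(G) = E - N + 2P
V(G) = 9 - 8 + 2*1
V(G) = 1 + 2
V(G) = 3

3


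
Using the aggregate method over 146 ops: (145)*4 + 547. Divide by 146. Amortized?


Formula: Amortized cost = Total cost / Operations
Total cost = (145 * 4) + (1 * 547)
Total cost = 580 + 547 = 1127
Amortized = 1127 / 146 = 7.7192

7.7192


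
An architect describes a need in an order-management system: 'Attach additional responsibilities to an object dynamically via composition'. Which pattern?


This matches the Decorator pattern

Decorator


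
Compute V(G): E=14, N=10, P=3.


Formula: V(G) = E - N + 2P
V(G) = 14 - 10 + 2*3
V(G) = 4 + 6
V(G) = 10

10


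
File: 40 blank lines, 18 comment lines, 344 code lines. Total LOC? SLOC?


Total LOC = blank + comment + code
Total LOC = 40 + 18 + 344 = 402
SLOC (source only) = code = 344

Total LOC: 402, SLOC: 344


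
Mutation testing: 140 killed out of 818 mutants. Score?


Mutation score = killed / total * 100
Mutation score = 140 / 818 * 100
Mutation score = 17.11%

17.11%


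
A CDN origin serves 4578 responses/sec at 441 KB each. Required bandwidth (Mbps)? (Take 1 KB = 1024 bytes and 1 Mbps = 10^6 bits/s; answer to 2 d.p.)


Formula: Mbps = payload_bytes * RPS * 8 / 1e6
Payload per request = 441 KB = 441 * 1024 = 451584 bytes
Total bytes/sec = 451584 * 4578 = 2067351552
Total bits/sec = 2067351552 * 8 = 16538812416
Mbps = 16538812416 / 1e6 = 16538.81

16538.81 Mbps


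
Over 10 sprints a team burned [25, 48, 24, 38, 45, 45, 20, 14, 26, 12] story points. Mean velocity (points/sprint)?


Formula: Avg velocity = Total points / Number of sprints
Points: [25, 48, 24, 38, 45, 45, 20, 14, 26, 12]
Sum = 25 + 48 + 24 + 38 + 45 + 45 + 20 + 14 + 26 + 12 = 297
Avg velocity = 297 / 10 = 29.7 points/sprint

29.7 points/sprint


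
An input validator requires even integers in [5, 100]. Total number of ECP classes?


Constraint: even integers in [5, 100]
Class 1: x < 5 — out-of-range invalid
Class 2: x in [5,100] but odd — wrong type invalid
Class 3: x in [5,100] and even — valid
Class 4: x > 100 — out-of-range invalid
Total equivalence classes: 4

4 equivalence classes


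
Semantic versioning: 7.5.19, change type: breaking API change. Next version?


Current: 7.5.19
Change category: 'breaking API change' → major bump
SemVer rule: major bump → increment MAJOR, reset MINOR and PATCH to 0
New: 8.0.0

8.0.0


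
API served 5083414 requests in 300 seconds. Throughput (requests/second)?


Formula: throughput = requests / seconds
throughput = 5083414 / 300
throughput = 16944.71 requests/second

16944.71 requests/second


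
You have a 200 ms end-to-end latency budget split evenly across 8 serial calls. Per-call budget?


Formula: per_stage = total_budget / stages
per_stage = 200 / 8
per_stage = 25.0 ms

25.0 ms


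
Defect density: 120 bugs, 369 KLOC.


Defect density = defects / KLOC
Defect density = 120 / 369
Defect density = 0.325 defects/KLOC

0.325 defects/KLOC


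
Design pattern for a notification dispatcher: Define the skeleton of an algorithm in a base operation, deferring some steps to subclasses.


This matches the Template Method pattern

Template Method


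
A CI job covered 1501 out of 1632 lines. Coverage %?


Coverage = covered / total * 100
Coverage = 1501 / 1632 * 100
Coverage = 91.97%

91.97%


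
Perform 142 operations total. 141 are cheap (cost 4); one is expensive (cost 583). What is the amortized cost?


Formula: Amortized cost = Total cost / Operations
Total cost = (141 * 4) + (1 * 583)
Total cost = 564 + 583 = 1147
Amortized = 1147 / 142 = 8.0775

8.0775


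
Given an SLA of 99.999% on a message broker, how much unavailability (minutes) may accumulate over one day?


Formula: allowed downtime = period * (100 - SLA) / 100
Period (day) = 1440 minutes
Unavailability fraction = (100 - 99.999) / 100
Allowed downtime = 1440 * (100 - 99.999) / 100
Allowed downtime = 0.0144 minutes

0.0144 minutes


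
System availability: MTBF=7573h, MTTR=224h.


Availability = MTBF / (MTBF + MTTR)
Availability = 7573 / (7573 + 224)
Availability = 7573 / 7797
Availability = 97.1271%

97.1271%


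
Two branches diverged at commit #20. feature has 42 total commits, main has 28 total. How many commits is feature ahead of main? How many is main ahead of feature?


Common ancestor: commit #20
feature commits after divergence: 42 - 20 = 22
main commits after divergence: 28 - 20 = 8
feature is 22 commits ahead of main
main is 8 commits ahead of feature

feature ahead: 22, main ahead: 8


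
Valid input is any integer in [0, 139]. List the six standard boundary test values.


Range: [0, 139]
Boundaries: just below min, min, min+1, max-1, max, just above max
Values: [-1, 0, 1, 138, 139, 140]

[-1, 0, 1, 138, 139, 140]


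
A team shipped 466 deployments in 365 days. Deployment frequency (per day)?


Formula: deployments per day = releases / days
= 466 / 365
= 1.277 deploys/day
(equivalently, 8.94 deploys/week)

1.277 deploys/day


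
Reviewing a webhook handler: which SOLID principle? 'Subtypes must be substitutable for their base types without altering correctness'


This describes the Liskov Substitution Principle (LSP)

Liskov Substitution Principle (LSP)


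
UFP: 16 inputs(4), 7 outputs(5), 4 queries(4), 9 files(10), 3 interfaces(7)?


UFP = EI*4 + EO*5 + EQ*4 + ILF*10 + EIF*7
UFP = 16*4 + 7*5 + 4*4 + 9*10 + 3*7
UFP = 64 + 35 + 16 + 90 + 21
UFP = 226

226


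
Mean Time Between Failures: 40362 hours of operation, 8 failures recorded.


Formula: MTBF = Total operating time / Number of failures
MTBF = 40362 / 8
MTBF = 5045.25 hours

5045.25 hours


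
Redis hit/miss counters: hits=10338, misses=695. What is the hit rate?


Formula: hit rate = hits / (hits + misses) * 100
hit rate = 10338 / (10338 + 695) * 100
hit rate = 10338 / 11033 * 100
hit rate = 93.7%

93.7%


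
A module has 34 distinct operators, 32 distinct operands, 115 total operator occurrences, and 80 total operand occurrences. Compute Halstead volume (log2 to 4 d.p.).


Formula: V = N * log2(η), where N = N1 + N2 and η = η1 + η2
η = 34 + 32 = 66
N = 115 + 80 = 195
log2(66) ≈ 6.0444
V = 195 * 6.0444 = 1178.66

1178.66


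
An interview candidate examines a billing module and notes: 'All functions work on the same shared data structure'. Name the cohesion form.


Reasoning: Functions share data
Type: Communicational cohesion

Communicational cohesion


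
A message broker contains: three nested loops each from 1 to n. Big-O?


Reasoning: three levels of nesting over n
Complexity: O(n^3)

O(n^3)


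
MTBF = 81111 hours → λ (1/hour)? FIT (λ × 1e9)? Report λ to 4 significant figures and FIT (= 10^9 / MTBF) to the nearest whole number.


Formula: λ = 1 / MTBF; FIT = λ × 1e9 = 1e9 / MTBF
λ = 1 / 81111 ≈ 1.233e-05 failures/hour
FIT = 1e9 / 81111 ≈ 12329 failures per 1e9 hours (nearest whole number)

λ = 1.233e-05 /h, FIT = 12329


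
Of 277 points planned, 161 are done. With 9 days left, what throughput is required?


Formula: Required rate = Remaining points / Days left
Remaining = 277 - 161 = 116 points
Required rate = 116 / 9 = 12.89 points/day

12.89 points/day


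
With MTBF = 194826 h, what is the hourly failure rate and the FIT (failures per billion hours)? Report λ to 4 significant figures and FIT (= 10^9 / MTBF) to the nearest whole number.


Formula: λ = 1 / MTBF; FIT = λ × 1e9 = 1e9 / MTBF
λ = 1 / 194826 ≈ 5.133e-06 failures/hour
FIT = 1e9 / 194826 ≈ 5133 failures per 1e9 hours (nearest whole number)

λ = 5.133e-06 /h, FIT = 5133


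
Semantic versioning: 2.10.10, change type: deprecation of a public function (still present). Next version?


Current: 2.10.10
Change category: 'deprecation of a public function (still present)' → minor bump
SemVer rule: minor bump → increment MINOR, reset PATCH to 0 (MAJOR unchanged)
New: 2.11.0

2.11.0


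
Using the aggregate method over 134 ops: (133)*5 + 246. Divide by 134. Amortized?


Formula: Amortized cost = Total cost / Operations
Total cost = (133 * 5) + (1 * 246)
Total cost = 665 + 246 = 911
Amortized = 911 / 134 = 6.7985

6.7985


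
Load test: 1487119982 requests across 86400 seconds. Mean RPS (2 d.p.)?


Formula: throughput = requests / seconds
throughput = 1487119982 / 86400
throughput = 17212.04 requests/second

17212.04 requests/second


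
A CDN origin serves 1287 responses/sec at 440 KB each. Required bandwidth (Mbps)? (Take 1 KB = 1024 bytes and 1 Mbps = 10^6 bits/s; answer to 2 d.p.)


Formula: Mbps = payload_bytes * RPS * 8 / 1e6
Payload per request = 440 KB = 440 * 1024 = 450560 bytes
Total bytes/sec = 450560 * 1287 = 579870720
Total bits/sec = 579870720 * 8 = 4638965760
Mbps = 4638965760 / 1e6 = 4638.97

4638.97 Mbps


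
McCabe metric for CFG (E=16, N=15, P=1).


Formula: V(G) = E - N + 2P
V(G) = 16 - 15 + 2*1
V(G) = 1 + 2
V(G) = 3

3


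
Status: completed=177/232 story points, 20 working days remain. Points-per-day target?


Formula: Required rate = Remaining points / Days left
Remaining = 232 - 177 = 55 points
Required rate = 55 / 20 = 2.75 points/day

2.75 points/day


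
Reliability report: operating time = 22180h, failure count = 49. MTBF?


Formula: MTBF = Total operating time / Number of failures
MTBF = 22180 / 49
MTBF = 452.65 hours

452.65 hours


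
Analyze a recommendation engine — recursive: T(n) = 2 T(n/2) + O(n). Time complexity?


Reasoning: master theorem case 2 (merge-sort recurrence)
Complexity: O(n log n)

O(n log n)


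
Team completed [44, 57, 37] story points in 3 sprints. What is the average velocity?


Formula: Avg velocity = Total points / Number of sprints
Points: [44, 57, 37]
Sum = 44 + 57 + 37 = 138
Avg velocity = 138 / 3 = 46.0 points/sprint

46.0 points/sprint


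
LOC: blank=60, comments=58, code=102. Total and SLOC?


Total LOC = blank + comment + code
Total LOC = 60 + 58 + 102 = 220
SLOC (source only) = code = 102

Total LOC: 220, SLOC: 102


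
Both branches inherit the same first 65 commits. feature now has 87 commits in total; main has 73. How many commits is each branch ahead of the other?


Common ancestor: commit #65
feature commits after divergence: 87 - 65 = 22
main commits after divergence: 73 - 65 = 8
feature is 22 commits ahead of main
main is 8 commits ahead of feature

feature ahead: 22, main ahead: 8


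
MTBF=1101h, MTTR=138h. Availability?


Availability = MTBF / (MTBF + MTTR)
Availability = 1101 / (1101 + 138)
Availability = 1101 / 1239
Availability = 88.862%

88.862%


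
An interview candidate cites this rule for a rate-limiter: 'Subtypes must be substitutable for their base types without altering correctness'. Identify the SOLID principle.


This describes the Liskov Substitution Principle (LSP)

Liskov Substitution Principle (LSP)


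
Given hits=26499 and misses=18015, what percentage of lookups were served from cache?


Formula: hit rate = hits / (hits + misses) * 100
hit rate = 26499 / (26499 + 18015) * 100
hit rate = 26499 / 44514 * 100
hit rate = 59.53%

59.53%


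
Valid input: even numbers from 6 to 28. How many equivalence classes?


Constraint: even integers in [6, 28]
Class 1: x < 6 — out-of-range invalid
Class 2: x in [6,28] but odd — wrong type invalid
Class 3: x in [6,28] and even — valid
Class 4: x > 28 — out-of-range invalid
Total equivalence classes: 4

4 equivalence classes


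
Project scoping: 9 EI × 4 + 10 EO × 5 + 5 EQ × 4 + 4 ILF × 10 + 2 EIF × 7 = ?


UFP = EI*4 + EO*5 + EQ*4 + ILF*10 + EIF*7
UFP = 9*4 + 10*5 + 5*4 + 4*10 + 2*7
UFP = 36 + 50 + 20 + 40 + 14
UFP = 160

160


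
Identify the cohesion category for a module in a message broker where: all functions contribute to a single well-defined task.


Reasoning: Best: single purpose
Type: Functional cohesion

Functional cohesion


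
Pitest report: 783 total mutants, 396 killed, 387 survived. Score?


Mutation score = killed / total * 100
Mutation score = 396 / 783 * 100
Mutation score = 50.57%

50.57%


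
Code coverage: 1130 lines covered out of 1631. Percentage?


Coverage = covered / total * 100
Coverage = 1130 / 1631 * 100
Coverage = 69.28%

69.28%


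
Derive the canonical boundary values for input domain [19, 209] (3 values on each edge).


Range: [19, 209]
Boundaries: just below min, min, min+1, max-1, max, just above max
Values: [18, 19, 20, 208, 209, 210]

[18, 19, 20, 208, 209, 210]


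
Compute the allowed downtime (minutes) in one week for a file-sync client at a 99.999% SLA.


Formula: allowed downtime = period * (100 - SLA) / 100
Period (week) = 10080 minutes
Unavailability fraction = (100 - 99.999) / 100
Allowed downtime = 10080 * (100 - 99.999) / 100
Allowed downtime = 0.1008 minutes

0.1008 minutes


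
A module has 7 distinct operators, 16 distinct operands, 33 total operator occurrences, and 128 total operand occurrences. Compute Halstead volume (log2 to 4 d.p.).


Formula: V = N * log2(η), where N = N1 + N2 and η = η1 + η2
η = 7 + 16 = 23
N = 33 + 128 = 161
log2(23) ≈ 4.5236
V = 161 * 4.5236 = 728.30

728.30


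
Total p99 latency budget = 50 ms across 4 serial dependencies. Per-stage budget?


Formula: per_stage = total_budget / stages
per_stage = 50 / 4
per_stage = 12.5 ms

12.5 ms


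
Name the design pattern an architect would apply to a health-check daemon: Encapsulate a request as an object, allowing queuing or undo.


This matches the Command pattern

Command


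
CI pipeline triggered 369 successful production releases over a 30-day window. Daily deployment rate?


Formula: deployments per day = releases / days
= 369 / 30
= 12.3 deploys/day
(equivalently, 86.1 deploys/week)

12.3 deploys/day


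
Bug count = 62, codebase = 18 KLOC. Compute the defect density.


Defect density = defects / KLOC
Defect density = 62 / 18
Defect density = 3.444 defects/KLOC

3.444 defects/KLOC


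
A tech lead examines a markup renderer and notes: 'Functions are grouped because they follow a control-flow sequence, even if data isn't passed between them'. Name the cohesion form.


Reasoning: Grouped by order of execution within a routine, not by data flow
Type: Procedural cohesion

Procedural cohesion


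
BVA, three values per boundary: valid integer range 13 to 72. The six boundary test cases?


Range: [13, 72]
Boundaries: just below min, min, min+1, max-1, max, just above max
Values: [12, 13, 14, 71, 72, 73]

[12, 13, 14, 71, 72, 73]


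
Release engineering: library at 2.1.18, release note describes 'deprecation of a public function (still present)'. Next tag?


Current: 2.1.18
Change category: 'deprecation of a public function (still present)' → minor bump
SemVer rule: minor bump → increment MINOR, reset PATCH to 0 (MAJOR unchanged)
New: 2.2.0

2.2.0


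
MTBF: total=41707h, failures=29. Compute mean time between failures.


Formula: MTBF = Total operating time / Number of failures
MTBF = 41707 / 29
MTBF = 1438.17 hours

1438.17 hours


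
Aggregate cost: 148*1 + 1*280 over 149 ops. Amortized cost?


Formula: Amortized cost = Total cost / Operations
Total cost = (148 * 1) + (1 * 280)
Total cost = 148 + 280 = 428
Amortized = 428 / 149 = 2.8725

2.8725


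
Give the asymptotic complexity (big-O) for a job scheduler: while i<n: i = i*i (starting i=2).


Reasoning: squaring drives double-exponential growth; iterations ~ log log n
Complexity: O(log log n)

O(log log n)


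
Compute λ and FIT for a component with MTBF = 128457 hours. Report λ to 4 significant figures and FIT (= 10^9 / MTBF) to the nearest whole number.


Formula: λ = 1 / MTBF; FIT = λ × 1e9 = 1e9 / MTBF
λ = 1 / 128457 ≈ 7.785e-06 failures/hour
FIT = 1e9 / 128457 ≈ 7785 failures per 1e9 hours (nearest whole number)

λ = 7.785e-06 /h, FIT = 7785


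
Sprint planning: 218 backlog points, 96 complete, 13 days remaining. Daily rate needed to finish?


Formula: Required rate = Remaining points / Days left
Remaining = 218 - 96 = 122 points
Required rate = 122 / 13 = 9.38 points/day

9.38 points/day


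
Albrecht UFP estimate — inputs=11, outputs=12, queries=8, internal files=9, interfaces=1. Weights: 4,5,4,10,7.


UFP = EI*4 + EO*5 + EQ*4 + ILF*10 + EIF*7
UFP = 11*4 + 12*5 + 8*4 + 9*10 + 1*7
UFP = 44 + 60 + 32 + 90 + 7
UFP = 233

233


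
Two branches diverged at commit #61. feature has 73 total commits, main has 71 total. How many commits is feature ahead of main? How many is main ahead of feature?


Common ancestor: commit #61
feature commits after divergence: 73 - 61 = 12
main commits after divergence: 71 - 61 = 10
feature is 12 commits ahead of main
main is 10 commits ahead of feature

feature ahead: 12, main ahead: 10


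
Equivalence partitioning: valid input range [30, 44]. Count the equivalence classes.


Valid range: [30, 44]
Class 1: x < 30 — invalid
Class 2: 30 ≤ x ≤ 44 — valid
Class 3: x > 44 — invalid
Total equivalence classes: 3

3 equivalence classes


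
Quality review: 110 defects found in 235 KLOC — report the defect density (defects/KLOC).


Defect density = defects / KLOC
Defect density = 110 / 235
Defect density = 0.468 defects/KLOC

0.468 defects/KLOC


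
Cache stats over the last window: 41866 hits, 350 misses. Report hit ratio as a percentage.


Formula: hit rate = hits / (hits + misses) * 100
hit rate = 41866 / (41866 + 350) * 100
hit rate = 41866 / 42216 * 100
hit rate = 99.17%

99.17%


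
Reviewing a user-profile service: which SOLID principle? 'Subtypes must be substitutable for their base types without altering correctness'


This describes the Liskov Substitution Principle (LSP)

Liskov Substitution Principle (LSP)


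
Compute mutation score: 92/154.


Mutation score = killed / total * 100
Mutation score = 92 / 154 * 100
Mutation score = 59.74%

59.74%


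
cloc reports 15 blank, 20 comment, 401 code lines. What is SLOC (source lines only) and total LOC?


Total LOC = blank + comment + code
Total LOC = 15 + 20 + 401 = 436
SLOC (source only) = code = 401

Total LOC: 436, SLOC: 401


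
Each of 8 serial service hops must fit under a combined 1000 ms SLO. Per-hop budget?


Formula: per_stage = total_budget / stages
per_stage = 1000 / 8
per_stage = 125.0 ms

125.0 ms


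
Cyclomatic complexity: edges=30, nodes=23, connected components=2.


Formula: V(G) = E - N + 2P
V(G) = 30 - 23 + 2*2
V(G) = 7 + 4
V(G) = 11

11


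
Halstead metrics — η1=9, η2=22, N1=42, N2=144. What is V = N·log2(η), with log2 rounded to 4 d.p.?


Formula: V = N * log2(η), where N = N1 + N2 and η = η1 + η2
η = 9 + 22 = 31
N = 42 + 144 = 186
log2(31) ≈ 4.9542
V = 186 * 4.9542 = 921.48

921.48


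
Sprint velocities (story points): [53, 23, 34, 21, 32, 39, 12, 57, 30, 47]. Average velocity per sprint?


Formula: Avg velocity = Total points / Number of sprints
Points: [53, 23, 34, 21, 32, 39, 12, 57, 30, 47]
Sum = 53 + 23 + 34 + 21 + 32 + 39 + 12 + 57 + 30 + 47 = 348
Avg velocity = 348 / 10 = 34.8 points/sprint

34.8 points/sprint


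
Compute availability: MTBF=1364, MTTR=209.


Availability = MTBF / (MTBF + MTTR)
Availability = 1364 / (1364 + 209)
Availability = 1364 / 1573
Availability = 86.7133%

86.7133%


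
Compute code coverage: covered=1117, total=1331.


Coverage = covered / total * 100
Coverage = 1117 / 1331 * 100
Coverage = 83.92%

83.92%


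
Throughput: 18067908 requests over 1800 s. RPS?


Formula: throughput = requests / seconds
throughput = 18067908 / 1800
throughput = 10037.73 requests/second

10037.73 requests/second


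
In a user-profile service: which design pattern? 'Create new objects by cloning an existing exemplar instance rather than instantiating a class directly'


This matches the Prototype pattern

Prototype


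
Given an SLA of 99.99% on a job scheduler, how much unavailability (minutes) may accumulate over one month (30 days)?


Formula: allowed downtime = period * (100 - SLA) / 100
Period (month (30 days)) = 43200 minutes
Unavailability fraction = (100 - 99.99) / 100
Allowed downtime = 43200 * (100 - 99.99) / 100
Allowed downtime = 4.32 minutes

4.32 minutes


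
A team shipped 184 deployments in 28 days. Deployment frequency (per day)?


Formula: deployments per day = releases / days
= 184 / 28
= 6.571 deploys/day
(equivalently, 46.0 deploys/week)

6.571 deploys/day


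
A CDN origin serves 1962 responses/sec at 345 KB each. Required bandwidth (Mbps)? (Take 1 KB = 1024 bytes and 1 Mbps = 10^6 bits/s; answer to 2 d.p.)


Formula: Mbps = payload_bytes * RPS * 8 / 1e6
Payload per request = 345 KB = 345 * 1024 = 353280 bytes
Total bytes/sec = 353280 * 1962 = 693135360
Total bits/sec = 693135360 * 8 = 5545082880
Mbps = 5545082880 / 1e6 = 5545.08

5545.08 Mbps


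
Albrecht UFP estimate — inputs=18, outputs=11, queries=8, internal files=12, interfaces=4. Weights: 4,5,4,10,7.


UFP = EI*4 + EO*5 + EQ*4 + ILF*10 + EIF*7
UFP = 18*4 + 11*5 + 8*4 + 12*10 + 4*7
UFP = 72 + 55 + 32 + 120 + 28
UFP = 307

307


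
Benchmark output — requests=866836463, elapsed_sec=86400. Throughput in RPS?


Formula: throughput = requests / seconds
throughput = 866836463 / 86400
throughput = 10032.83 requests/second

10032.83 requests/second


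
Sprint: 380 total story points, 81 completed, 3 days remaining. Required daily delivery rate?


Formula: Required rate = Remaining points / Days left
Remaining = 380 - 81 = 299 points
Required rate = 299 / 3 = 99.67 points/day

99.67 points/day


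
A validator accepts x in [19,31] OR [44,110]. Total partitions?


Valid ranges: [19,31] and [44,110]
Class 1: x < 19 — invalid
Class 2: 19 ≤ x ≤ 31 — valid
Class 3: 31 < x < 44 — invalid (gap between ranges)
Class 4: 44 ≤ x ≤ 110 — valid
Class 5: x > 110 — invalid
Total equivalence classes: 5

5 equivalence classes


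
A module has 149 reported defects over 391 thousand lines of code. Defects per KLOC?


Defect density = defects / KLOC
Defect density = 149 / 391
Defect density = 0.381 defects/KLOC

0.381 defects/KLOC


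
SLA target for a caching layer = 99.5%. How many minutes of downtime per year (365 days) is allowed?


Formula: allowed downtime = period * (100 - SLA) / 100
Period (year (365 days)) = 525600 minutes
Unavailability fraction = (100 - 99.5) / 100
Allowed downtime = 525600 * (100 - 99.5) / 100
Allowed downtime = 2628.0 minutes

2628.0 minutes


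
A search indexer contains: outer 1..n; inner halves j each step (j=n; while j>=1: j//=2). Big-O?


Reasoning: n times log n
Complexity: O(n log n)

O(n log n)


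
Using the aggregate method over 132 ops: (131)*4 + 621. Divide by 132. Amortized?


Formula: Amortized cost = Total cost / Operations
Total cost = (131 * 4) + (1 * 621)
Total cost = 524 + 621 = 1145
Amortized = 1145 / 132 = 8.6742

8.6742


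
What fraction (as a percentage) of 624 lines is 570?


Coverage = covered / total * 100
Coverage = 570 / 624 * 100
Coverage = 91.35%

91.35%


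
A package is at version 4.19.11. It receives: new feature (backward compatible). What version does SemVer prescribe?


Current: 4.19.11
Change category: 'new feature (backward compatible)' → minor bump
SemVer rule: minor bump → increment MINOR, reset PATCH to 0 (MAJOR unchanged)
New: 4.20.0

4.20.0


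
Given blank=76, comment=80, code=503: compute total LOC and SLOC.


Total LOC = blank + comment + code
Total LOC = 76 + 80 + 503 = 659
SLOC (source only) = code = 503

Total LOC: 659, SLOC: 503


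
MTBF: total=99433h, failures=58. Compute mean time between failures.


Formula: MTBF = Total operating time / Number of failures
MTBF = 99433 / 58
MTBF = 1714.36 hours

1714.36 hours


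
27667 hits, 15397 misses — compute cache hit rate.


Formula: hit rate = hits / (hits + misses) * 100
hit rate = 27667 / (27667 + 15397) * 100
hit rate = 27667 / 43064 * 100
hit rate = 64.25%

64.25%


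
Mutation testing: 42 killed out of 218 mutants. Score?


Mutation score = killed / total * 100
Mutation score = 42 / 218 * 100
Mutation score = 19.27%

19.27%


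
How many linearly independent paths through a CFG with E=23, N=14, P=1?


Formula: V(G) = E - N + 2P
V(G) = 23 - 14 + 2*1
V(G) = 9 + 2
V(G) = 11

11


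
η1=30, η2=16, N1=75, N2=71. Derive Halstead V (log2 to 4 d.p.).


Formula: V = N * log2(η), where N = N1 + N2 and η = η1 + η2
η = 30 + 16 = 46
N = 75 + 71 = 146
log2(46) ≈ 5.5236
V = 146 * 5.5236 = 806.45

806.45
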